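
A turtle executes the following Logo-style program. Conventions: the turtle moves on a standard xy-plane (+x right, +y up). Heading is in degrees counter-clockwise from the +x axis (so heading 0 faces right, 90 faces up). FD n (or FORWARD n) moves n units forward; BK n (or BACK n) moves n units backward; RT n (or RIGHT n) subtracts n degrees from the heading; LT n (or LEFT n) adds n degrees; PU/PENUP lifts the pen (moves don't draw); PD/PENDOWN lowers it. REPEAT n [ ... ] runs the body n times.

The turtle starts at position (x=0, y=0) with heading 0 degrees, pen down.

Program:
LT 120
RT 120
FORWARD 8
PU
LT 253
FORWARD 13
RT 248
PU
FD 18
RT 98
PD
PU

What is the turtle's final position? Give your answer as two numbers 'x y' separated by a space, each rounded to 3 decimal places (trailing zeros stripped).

Answer: 22.131 -10.863

Derivation:
Executing turtle program step by step:
Start: pos=(0,0), heading=0, pen down
LT 120: heading 0 -> 120
RT 120: heading 120 -> 0
FD 8: (0,0) -> (8,0) [heading=0, draw]
PU: pen up
LT 253: heading 0 -> 253
FD 13: (8,0) -> (4.199,-12.432) [heading=253, move]
RT 248: heading 253 -> 5
PU: pen up
FD 18: (4.199,-12.432) -> (22.131,-10.863) [heading=5, move]
RT 98: heading 5 -> 267
PD: pen down
PU: pen up
Final: pos=(22.131,-10.863), heading=267, 1 segment(s) drawn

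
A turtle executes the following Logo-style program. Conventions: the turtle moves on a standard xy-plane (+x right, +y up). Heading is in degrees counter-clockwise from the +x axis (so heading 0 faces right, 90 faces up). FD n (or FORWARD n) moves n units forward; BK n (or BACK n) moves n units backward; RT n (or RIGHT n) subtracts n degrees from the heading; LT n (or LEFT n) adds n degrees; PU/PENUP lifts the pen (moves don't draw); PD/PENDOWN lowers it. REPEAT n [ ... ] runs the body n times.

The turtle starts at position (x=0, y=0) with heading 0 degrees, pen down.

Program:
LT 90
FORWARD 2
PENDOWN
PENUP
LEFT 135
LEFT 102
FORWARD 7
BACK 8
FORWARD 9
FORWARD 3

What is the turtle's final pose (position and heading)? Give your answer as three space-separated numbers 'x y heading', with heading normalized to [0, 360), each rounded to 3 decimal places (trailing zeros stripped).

Answer: 9.225 -3.991 327

Derivation:
Executing turtle program step by step:
Start: pos=(0,0), heading=0, pen down
LT 90: heading 0 -> 90
FD 2: (0,0) -> (0,2) [heading=90, draw]
PD: pen down
PU: pen up
LT 135: heading 90 -> 225
LT 102: heading 225 -> 327
FD 7: (0,2) -> (5.871,-1.812) [heading=327, move]
BK 8: (5.871,-1.812) -> (-0.839,2.545) [heading=327, move]
FD 9: (-0.839,2.545) -> (6.709,-2.357) [heading=327, move]
FD 3: (6.709,-2.357) -> (9.225,-3.991) [heading=327, move]
Final: pos=(9.225,-3.991), heading=327, 1 segment(s) drawn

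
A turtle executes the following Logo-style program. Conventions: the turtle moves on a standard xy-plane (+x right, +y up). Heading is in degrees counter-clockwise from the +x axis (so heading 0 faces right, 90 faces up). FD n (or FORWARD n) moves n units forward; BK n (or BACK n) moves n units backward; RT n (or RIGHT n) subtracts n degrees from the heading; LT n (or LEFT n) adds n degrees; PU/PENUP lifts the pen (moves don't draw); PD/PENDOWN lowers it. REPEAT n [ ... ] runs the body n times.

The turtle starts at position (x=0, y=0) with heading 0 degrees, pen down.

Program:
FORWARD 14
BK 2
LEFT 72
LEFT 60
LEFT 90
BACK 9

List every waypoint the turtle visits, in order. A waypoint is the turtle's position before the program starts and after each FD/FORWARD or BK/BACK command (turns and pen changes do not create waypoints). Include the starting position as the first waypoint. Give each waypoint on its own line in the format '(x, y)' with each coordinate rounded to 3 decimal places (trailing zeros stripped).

Answer: (0, 0)
(14, 0)
(12, 0)
(18.688, 6.022)

Derivation:
Executing turtle program step by step:
Start: pos=(0,0), heading=0, pen down
FD 14: (0,0) -> (14,0) [heading=0, draw]
BK 2: (14,0) -> (12,0) [heading=0, draw]
LT 72: heading 0 -> 72
LT 60: heading 72 -> 132
LT 90: heading 132 -> 222
BK 9: (12,0) -> (18.688,6.022) [heading=222, draw]
Final: pos=(18.688,6.022), heading=222, 3 segment(s) drawn
Waypoints (4 total):
(0, 0)
(14, 0)
(12, 0)
(18.688, 6.022)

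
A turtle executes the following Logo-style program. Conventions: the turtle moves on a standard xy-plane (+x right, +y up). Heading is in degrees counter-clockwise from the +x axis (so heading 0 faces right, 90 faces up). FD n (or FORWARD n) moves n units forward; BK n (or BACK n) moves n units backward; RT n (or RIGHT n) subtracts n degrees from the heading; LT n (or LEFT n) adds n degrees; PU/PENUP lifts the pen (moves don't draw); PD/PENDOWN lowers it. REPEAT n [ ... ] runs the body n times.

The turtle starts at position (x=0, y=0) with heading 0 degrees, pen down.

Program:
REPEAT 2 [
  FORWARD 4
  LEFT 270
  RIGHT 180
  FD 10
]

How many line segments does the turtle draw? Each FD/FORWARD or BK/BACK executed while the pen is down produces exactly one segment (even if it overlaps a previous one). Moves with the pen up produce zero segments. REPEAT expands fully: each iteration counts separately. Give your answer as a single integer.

Answer: 4

Derivation:
Executing turtle program step by step:
Start: pos=(0,0), heading=0, pen down
REPEAT 2 [
  -- iteration 1/2 --
  FD 4: (0,0) -> (4,0) [heading=0, draw]
  LT 270: heading 0 -> 270
  RT 180: heading 270 -> 90
  FD 10: (4,0) -> (4,10) [heading=90, draw]
  -- iteration 2/2 --
  FD 4: (4,10) -> (4,14) [heading=90, draw]
  LT 270: heading 90 -> 0
  RT 180: heading 0 -> 180
  FD 10: (4,14) -> (-6,14) [heading=180, draw]
]
Final: pos=(-6,14), heading=180, 4 segment(s) drawn
Segments drawn: 4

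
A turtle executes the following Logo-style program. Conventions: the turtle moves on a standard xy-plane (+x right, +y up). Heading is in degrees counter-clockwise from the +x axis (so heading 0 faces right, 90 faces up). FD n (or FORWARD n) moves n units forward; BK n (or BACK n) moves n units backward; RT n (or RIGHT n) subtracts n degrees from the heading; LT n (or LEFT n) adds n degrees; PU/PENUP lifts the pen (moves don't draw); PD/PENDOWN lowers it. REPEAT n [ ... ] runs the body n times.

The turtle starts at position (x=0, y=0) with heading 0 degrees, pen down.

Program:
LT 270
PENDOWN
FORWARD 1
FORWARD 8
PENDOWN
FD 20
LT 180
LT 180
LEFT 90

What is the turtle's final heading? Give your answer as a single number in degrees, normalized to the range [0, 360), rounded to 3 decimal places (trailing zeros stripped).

Answer: 0

Derivation:
Executing turtle program step by step:
Start: pos=(0,0), heading=0, pen down
LT 270: heading 0 -> 270
PD: pen down
FD 1: (0,0) -> (0,-1) [heading=270, draw]
FD 8: (0,-1) -> (0,-9) [heading=270, draw]
PD: pen down
FD 20: (0,-9) -> (0,-29) [heading=270, draw]
LT 180: heading 270 -> 90
LT 180: heading 90 -> 270
LT 90: heading 270 -> 0
Final: pos=(0,-29), heading=0, 3 segment(s) drawn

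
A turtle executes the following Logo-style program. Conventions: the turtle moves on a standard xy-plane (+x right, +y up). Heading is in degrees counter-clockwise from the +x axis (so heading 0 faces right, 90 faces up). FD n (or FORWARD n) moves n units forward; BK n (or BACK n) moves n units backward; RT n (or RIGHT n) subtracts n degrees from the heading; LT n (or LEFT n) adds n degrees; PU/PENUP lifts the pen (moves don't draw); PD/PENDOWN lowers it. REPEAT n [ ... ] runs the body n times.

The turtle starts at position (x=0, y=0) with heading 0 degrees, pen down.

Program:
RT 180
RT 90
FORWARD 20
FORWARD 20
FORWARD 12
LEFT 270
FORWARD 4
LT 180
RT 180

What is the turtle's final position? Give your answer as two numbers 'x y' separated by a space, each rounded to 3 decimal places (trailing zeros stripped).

Answer: 4 52

Derivation:
Executing turtle program step by step:
Start: pos=(0,0), heading=0, pen down
RT 180: heading 0 -> 180
RT 90: heading 180 -> 90
FD 20: (0,0) -> (0,20) [heading=90, draw]
FD 20: (0,20) -> (0,40) [heading=90, draw]
FD 12: (0,40) -> (0,52) [heading=90, draw]
LT 270: heading 90 -> 0
FD 4: (0,52) -> (4,52) [heading=0, draw]
LT 180: heading 0 -> 180
RT 180: heading 180 -> 0
Final: pos=(4,52), heading=0, 4 segment(s) drawn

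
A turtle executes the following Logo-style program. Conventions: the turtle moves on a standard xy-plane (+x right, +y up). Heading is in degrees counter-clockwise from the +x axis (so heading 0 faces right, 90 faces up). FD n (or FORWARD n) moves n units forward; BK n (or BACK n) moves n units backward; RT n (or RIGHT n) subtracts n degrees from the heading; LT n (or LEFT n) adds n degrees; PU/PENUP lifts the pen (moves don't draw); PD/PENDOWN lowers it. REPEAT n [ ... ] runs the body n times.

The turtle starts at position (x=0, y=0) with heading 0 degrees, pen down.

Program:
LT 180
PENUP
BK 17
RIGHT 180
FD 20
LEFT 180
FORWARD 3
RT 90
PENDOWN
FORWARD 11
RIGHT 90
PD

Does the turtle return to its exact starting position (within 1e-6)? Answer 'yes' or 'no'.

Answer: no

Derivation:
Executing turtle program step by step:
Start: pos=(0,0), heading=0, pen down
LT 180: heading 0 -> 180
PU: pen up
BK 17: (0,0) -> (17,0) [heading=180, move]
RT 180: heading 180 -> 0
FD 20: (17,0) -> (37,0) [heading=0, move]
LT 180: heading 0 -> 180
FD 3: (37,0) -> (34,0) [heading=180, move]
RT 90: heading 180 -> 90
PD: pen down
FD 11: (34,0) -> (34,11) [heading=90, draw]
RT 90: heading 90 -> 0
PD: pen down
Final: pos=(34,11), heading=0, 1 segment(s) drawn

Start position: (0, 0)
Final position: (34, 11)
Distance = 35.735; >= 1e-6 -> NOT closed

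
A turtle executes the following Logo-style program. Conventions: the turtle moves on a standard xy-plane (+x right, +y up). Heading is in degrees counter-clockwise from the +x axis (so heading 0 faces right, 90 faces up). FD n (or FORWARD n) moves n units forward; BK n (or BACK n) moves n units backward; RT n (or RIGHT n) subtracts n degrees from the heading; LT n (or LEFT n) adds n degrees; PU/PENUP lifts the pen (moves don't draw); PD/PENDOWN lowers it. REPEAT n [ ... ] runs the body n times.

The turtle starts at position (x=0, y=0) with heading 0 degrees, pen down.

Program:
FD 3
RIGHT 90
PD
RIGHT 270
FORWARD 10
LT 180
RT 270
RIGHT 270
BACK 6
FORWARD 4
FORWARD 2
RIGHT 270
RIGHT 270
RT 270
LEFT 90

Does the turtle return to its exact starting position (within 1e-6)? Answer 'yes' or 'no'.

Answer: no

Derivation:
Executing turtle program step by step:
Start: pos=(0,0), heading=0, pen down
FD 3: (0,0) -> (3,0) [heading=0, draw]
RT 90: heading 0 -> 270
PD: pen down
RT 270: heading 270 -> 0
FD 10: (3,0) -> (13,0) [heading=0, draw]
LT 180: heading 0 -> 180
RT 270: heading 180 -> 270
RT 270: heading 270 -> 0
BK 6: (13,0) -> (7,0) [heading=0, draw]
FD 4: (7,0) -> (11,0) [heading=0, draw]
FD 2: (11,0) -> (13,0) [heading=0, draw]
RT 270: heading 0 -> 90
RT 270: heading 90 -> 180
RT 270: heading 180 -> 270
LT 90: heading 270 -> 0
Final: pos=(13,0), heading=0, 5 segment(s) drawn

Start position: (0, 0)
Final position: (13, 0)
Distance = 13; >= 1e-6 -> NOT closed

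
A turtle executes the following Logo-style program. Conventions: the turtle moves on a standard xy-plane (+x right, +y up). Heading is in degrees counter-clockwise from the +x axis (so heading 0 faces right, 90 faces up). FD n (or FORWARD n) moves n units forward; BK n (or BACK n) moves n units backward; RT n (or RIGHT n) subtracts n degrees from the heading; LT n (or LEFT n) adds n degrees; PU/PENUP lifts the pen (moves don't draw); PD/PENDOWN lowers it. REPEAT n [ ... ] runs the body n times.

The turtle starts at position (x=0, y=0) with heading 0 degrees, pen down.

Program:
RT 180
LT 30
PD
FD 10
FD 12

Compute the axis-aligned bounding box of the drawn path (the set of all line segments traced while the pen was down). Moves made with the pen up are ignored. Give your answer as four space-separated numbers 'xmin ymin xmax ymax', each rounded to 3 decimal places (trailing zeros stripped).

Executing turtle program step by step:
Start: pos=(0,0), heading=0, pen down
RT 180: heading 0 -> 180
LT 30: heading 180 -> 210
PD: pen down
FD 10: (0,0) -> (-8.66,-5) [heading=210, draw]
FD 12: (-8.66,-5) -> (-19.053,-11) [heading=210, draw]
Final: pos=(-19.053,-11), heading=210, 2 segment(s) drawn

Segment endpoints: x in {-19.053, -8.66, 0}, y in {-11, -5, 0}
xmin=-19.053, ymin=-11, xmax=0, ymax=0

Answer: -19.053 -11 0 0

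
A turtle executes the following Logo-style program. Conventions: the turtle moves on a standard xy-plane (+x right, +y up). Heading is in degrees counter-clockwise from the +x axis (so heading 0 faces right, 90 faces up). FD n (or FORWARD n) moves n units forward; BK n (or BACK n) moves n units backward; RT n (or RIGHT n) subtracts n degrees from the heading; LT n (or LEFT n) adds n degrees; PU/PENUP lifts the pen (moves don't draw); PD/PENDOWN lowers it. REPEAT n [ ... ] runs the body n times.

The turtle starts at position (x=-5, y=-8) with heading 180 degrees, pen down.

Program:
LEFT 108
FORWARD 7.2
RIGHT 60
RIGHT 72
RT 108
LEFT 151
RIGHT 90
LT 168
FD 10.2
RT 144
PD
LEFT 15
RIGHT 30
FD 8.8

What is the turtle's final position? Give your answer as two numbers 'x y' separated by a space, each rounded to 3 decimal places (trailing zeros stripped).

Answer: -5.663 -17.202

Derivation:
Executing turtle program step by step:
Start: pos=(-5,-8), heading=180, pen down
LT 108: heading 180 -> 288
FD 7.2: (-5,-8) -> (-2.775,-14.848) [heading=288, draw]
RT 60: heading 288 -> 228
RT 72: heading 228 -> 156
RT 108: heading 156 -> 48
LT 151: heading 48 -> 199
RT 90: heading 199 -> 109
LT 168: heading 109 -> 277
FD 10.2: (-2.775,-14.848) -> (-1.532,-24.972) [heading=277, draw]
RT 144: heading 277 -> 133
PD: pen down
LT 15: heading 133 -> 148
RT 30: heading 148 -> 118
FD 8.8: (-1.532,-24.972) -> (-5.663,-17.202) [heading=118, draw]
Final: pos=(-5.663,-17.202), heading=118, 3 segment(s) drawn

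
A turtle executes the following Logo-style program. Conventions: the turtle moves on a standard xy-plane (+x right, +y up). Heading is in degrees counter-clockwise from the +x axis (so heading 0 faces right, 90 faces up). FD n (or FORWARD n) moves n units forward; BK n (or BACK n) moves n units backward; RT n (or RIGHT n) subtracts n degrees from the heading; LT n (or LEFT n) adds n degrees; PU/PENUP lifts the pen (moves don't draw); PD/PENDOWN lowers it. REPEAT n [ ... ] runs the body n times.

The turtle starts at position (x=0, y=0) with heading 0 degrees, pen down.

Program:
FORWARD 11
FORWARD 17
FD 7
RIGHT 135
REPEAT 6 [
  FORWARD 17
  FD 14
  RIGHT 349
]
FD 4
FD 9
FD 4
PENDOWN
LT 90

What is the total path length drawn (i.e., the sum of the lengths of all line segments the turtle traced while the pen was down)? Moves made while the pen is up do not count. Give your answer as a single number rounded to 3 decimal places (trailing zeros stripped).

Executing turtle program step by step:
Start: pos=(0,0), heading=0, pen down
FD 11: (0,0) -> (11,0) [heading=0, draw]
FD 17: (11,0) -> (28,0) [heading=0, draw]
FD 7: (28,0) -> (35,0) [heading=0, draw]
RT 135: heading 0 -> 225
REPEAT 6 [
  -- iteration 1/6 --
  FD 17: (35,0) -> (22.979,-12.021) [heading=225, draw]
  FD 14: (22.979,-12.021) -> (13.08,-21.92) [heading=225, draw]
  RT 349: heading 225 -> 236
  -- iteration 2/6 --
  FD 17: (13.08,-21.92) -> (3.573,-36.014) [heading=236, draw]
  FD 14: (3.573,-36.014) -> (-4.255,-47.62) [heading=236, draw]
  RT 349: heading 236 -> 247
  -- iteration 3/6 --
  FD 17: (-4.255,-47.62) -> (-10.898,-63.269) [heading=247, draw]
  FD 14: (-10.898,-63.269) -> (-16.368,-76.156) [heading=247, draw]
  RT 349: heading 247 -> 258
  -- iteration 4/6 --
  FD 17: (-16.368,-76.156) -> (-19.902,-92.785) [heading=258, draw]
  FD 14: (-19.902,-92.785) -> (-22.813,-106.479) [heading=258, draw]
  RT 349: heading 258 -> 269
  -- iteration 5/6 --
  FD 17: (-22.813,-106.479) -> (-23.11,-123.476) [heading=269, draw]
  FD 14: (-23.11,-123.476) -> (-23.354,-137.474) [heading=269, draw]
  RT 349: heading 269 -> 280
  -- iteration 6/6 --
  FD 17: (-23.354,-137.474) -> (-20.402,-154.216) [heading=280, draw]
  FD 14: (-20.402,-154.216) -> (-17.971,-168.003) [heading=280, draw]
  RT 349: heading 280 -> 291
]
FD 4: (-17.971,-168.003) -> (-16.538,-171.737) [heading=291, draw]
FD 9: (-16.538,-171.737) -> (-13.312,-180.14) [heading=291, draw]
FD 4: (-13.312,-180.14) -> (-11.879,-183.874) [heading=291, draw]
PD: pen down
LT 90: heading 291 -> 21
Final: pos=(-11.879,-183.874), heading=21, 18 segment(s) drawn

Segment lengths:
  seg 1: (0,0) -> (11,0), length = 11
  seg 2: (11,0) -> (28,0), length = 17
  seg 3: (28,0) -> (35,0), length = 7
  seg 4: (35,0) -> (22.979,-12.021), length = 17
  seg 5: (22.979,-12.021) -> (13.08,-21.92), length = 14
  seg 6: (13.08,-21.92) -> (3.573,-36.014), length = 17
  seg 7: (3.573,-36.014) -> (-4.255,-47.62), length = 14
  seg 8: (-4.255,-47.62) -> (-10.898,-63.269), length = 17
  seg 9: (-10.898,-63.269) -> (-16.368,-76.156), length = 14
  seg 10: (-16.368,-76.156) -> (-19.902,-92.785), length = 17
  seg 11: (-19.902,-92.785) -> (-22.813,-106.479), length = 14
  seg 12: (-22.813,-106.479) -> (-23.11,-123.476), length = 17
  seg 13: (-23.11,-123.476) -> (-23.354,-137.474), length = 14
  seg 14: (-23.354,-137.474) -> (-20.402,-154.216), length = 17
  seg 15: (-20.402,-154.216) -> (-17.971,-168.003), length = 14
  seg 16: (-17.971,-168.003) -> (-16.538,-171.737), length = 4
  seg 17: (-16.538,-171.737) -> (-13.312,-180.14), length = 9
  seg 18: (-13.312,-180.14) -> (-11.879,-183.874), length = 4
Total = 238

Answer: 238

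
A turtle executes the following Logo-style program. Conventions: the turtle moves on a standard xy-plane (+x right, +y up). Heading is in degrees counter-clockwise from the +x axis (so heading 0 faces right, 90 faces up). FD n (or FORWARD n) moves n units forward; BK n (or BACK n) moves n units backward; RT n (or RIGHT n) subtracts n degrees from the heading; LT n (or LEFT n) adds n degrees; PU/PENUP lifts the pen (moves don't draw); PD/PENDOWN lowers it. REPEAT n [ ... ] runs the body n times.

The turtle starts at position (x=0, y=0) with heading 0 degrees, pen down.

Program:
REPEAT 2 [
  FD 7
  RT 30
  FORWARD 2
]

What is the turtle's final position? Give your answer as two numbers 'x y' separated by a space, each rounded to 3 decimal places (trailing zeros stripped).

Answer: 15.794 -6.232

Derivation:
Executing turtle program step by step:
Start: pos=(0,0), heading=0, pen down
REPEAT 2 [
  -- iteration 1/2 --
  FD 7: (0,0) -> (7,0) [heading=0, draw]
  RT 30: heading 0 -> 330
  FD 2: (7,0) -> (8.732,-1) [heading=330, draw]
  -- iteration 2/2 --
  FD 7: (8.732,-1) -> (14.794,-4.5) [heading=330, draw]
  RT 30: heading 330 -> 300
  FD 2: (14.794,-4.5) -> (15.794,-6.232) [heading=300, draw]
]
Final: pos=(15.794,-6.232), heading=300, 4 segment(s) drawn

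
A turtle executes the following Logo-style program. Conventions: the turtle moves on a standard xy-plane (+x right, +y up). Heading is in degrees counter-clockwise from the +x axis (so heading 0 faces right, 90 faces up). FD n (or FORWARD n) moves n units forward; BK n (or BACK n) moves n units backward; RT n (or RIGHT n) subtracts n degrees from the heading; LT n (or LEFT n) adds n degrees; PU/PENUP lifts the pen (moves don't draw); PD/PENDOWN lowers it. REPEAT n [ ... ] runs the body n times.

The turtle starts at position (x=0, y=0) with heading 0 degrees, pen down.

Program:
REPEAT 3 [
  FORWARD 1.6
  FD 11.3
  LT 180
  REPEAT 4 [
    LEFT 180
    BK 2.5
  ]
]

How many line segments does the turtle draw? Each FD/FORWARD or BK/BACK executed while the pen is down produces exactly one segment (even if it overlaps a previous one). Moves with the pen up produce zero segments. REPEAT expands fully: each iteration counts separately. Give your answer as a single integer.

Executing turtle program step by step:
Start: pos=(0,0), heading=0, pen down
REPEAT 3 [
  -- iteration 1/3 --
  FD 1.6: (0,0) -> (1.6,0) [heading=0, draw]
  FD 11.3: (1.6,0) -> (12.9,0) [heading=0, draw]
  LT 180: heading 0 -> 180
  REPEAT 4 [
    -- iteration 1/4 --
    LT 180: heading 180 -> 0
    BK 2.5: (12.9,0) -> (10.4,0) [heading=0, draw]
    -- iteration 2/4 --
    LT 180: heading 0 -> 180
    BK 2.5: (10.4,0) -> (12.9,0) [heading=180, draw]
    -- iteration 3/4 --
    LT 180: heading 180 -> 0
    BK 2.5: (12.9,0) -> (10.4,0) [heading=0, draw]
    -- iteration 4/4 --
    LT 180: heading 0 -> 180
    BK 2.5: (10.4,0) -> (12.9,0) [heading=180, draw]
  ]
  -- iteration 2/3 --
  FD 1.6: (12.9,0) -> (11.3,0) [heading=180, draw]
  FD 11.3: (11.3,0) -> (0,0) [heading=180, draw]
  LT 180: heading 180 -> 0
  REPEAT 4 [
    -- iteration 1/4 --
    LT 180: heading 0 -> 180
    BK 2.5: (0,0) -> (2.5,0) [heading=180, draw]
    -- iteration 2/4 --
    LT 180: heading 180 -> 0
    BK 2.5: (2.5,0) -> (0,0) [heading=0, draw]
    -- iteration 3/4 --
    LT 180: heading 0 -> 180
    BK 2.5: (0,0) -> (2.5,0) [heading=180, draw]
    -- iteration 4/4 --
    LT 180: heading 180 -> 0
    BK 2.5: (2.5,0) -> (0,0) [heading=0, draw]
  ]
  -- iteration 3/3 --
  FD 1.6: (0,0) -> (1.6,0) [heading=0, draw]
  FD 11.3: (1.6,0) -> (12.9,0) [heading=0, draw]
  LT 180: heading 0 -> 180
  REPEAT 4 [
    -- iteration 1/4 --
    LT 180: heading 180 -> 0
    BK 2.5: (12.9,0) -> (10.4,0) [heading=0, draw]
    -- iteration 2/4 --
    LT 180: heading 0 -> 180
    BK 2.5: (10.4,0) -> (12.9,0) [heading=180, draw]
    -- iteration 3/4 --
    LT 180: heading 180 -> 0
    BK 2.5: (12.9,0) -> (10.4,0) [heading=0, draw]
    -- iteration 4/4 --
    LT 180: heading 0 -> 180
    BK 2.5: (10.4,0) -> (12.9,0) [heading=180, draw]
  ]
]
Final: pos=(12.9,0), heading=180, 18 segment(s) drawn
Segments drawn: 18

Answer: 18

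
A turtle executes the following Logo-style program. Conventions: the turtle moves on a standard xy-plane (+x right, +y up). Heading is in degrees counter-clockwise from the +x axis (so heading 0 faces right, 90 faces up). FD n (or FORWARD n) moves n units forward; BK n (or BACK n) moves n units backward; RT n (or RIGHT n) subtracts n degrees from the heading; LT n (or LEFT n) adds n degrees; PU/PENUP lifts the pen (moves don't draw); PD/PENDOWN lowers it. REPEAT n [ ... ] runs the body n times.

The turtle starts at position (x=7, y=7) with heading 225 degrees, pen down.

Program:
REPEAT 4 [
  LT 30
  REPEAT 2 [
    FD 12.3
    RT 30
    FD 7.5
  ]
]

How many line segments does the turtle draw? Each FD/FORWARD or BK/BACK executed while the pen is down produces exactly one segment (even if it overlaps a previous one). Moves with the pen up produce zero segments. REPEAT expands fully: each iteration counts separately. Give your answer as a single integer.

Executing turtle program step by step:
Start: pos=(7,7), heading=225, pen down
REPEAT 4 [
  -- iteration 1/4 --
  LT 30: heading 225 -> 255
  REPEAT 2 [
    -- iteration 1/2 --
    FD 12.3: (7,7) -> (3.817,-4.881) [heading=255, draw]
    RT 30: heading 255 -> 225
    FD 7.5: (3.817,-4.881) -> (-1.487,-10.184) [heading=225, draw]
    -- iteration 2/2 --
    FD 12.3: (-1.487,-10.184) -> (-10.184,-18.882) [heading=225, draw]
    RT 30: heading 225 -> 195
    FD 7.5: (-10.184,-18.882) -> (-17.429,-20.823) [heading=195, draw]
  ]
  -- iteration 2/4 --
  LT 30: heading 195 -> 225
  REPEAT 2 [
    -- iteration 1/2 --
    FD 12.3: (-17.429,-20.823) -> (-26.126,-29.52) [heading=225, draw]
    RT 30: heading 225 -> 195
    FD 7.5: (-26.126,-29.52) -> (-33.37,-31.461) [heading=195, draw]
    -- iteration 2/2 --
    FD 12.3: (-33.37,-31.461) -> (-45.251,-34.645) [heading=195, draw]
    RT 30: heading 195 -> 165
    FD 7.5: (-45.251,-34.645) -> (-52.496,-32.704) [heading=165, draw]
  ]
  -- iteration 3/4 --
  LT 30: heading 165 -> 195
  REPEAT 2 [
    -- iteration 1/2 --
    FD 12.3: (-52.496,-32.704) -> (-64.377,-35.887) [heading=195, draw]
    RT 30: heading 195 -> 165
    FD 7.5: (-64.377,-35.887) -> (-71.621,-33.946) [heading=165, draw]
    -- iteration 2/2 --
    FD 12.3: (-71.621,-33.946) -> (-83.502,-30.762) [heading=165, draw]
    RT 30: heading 165 -> 135
    FD 7.5: (-83.502,-30.762) -> (-88.805,-25.459) [heading=135, draw]
  ]
  -- iteration 4/4 --
  LT 30: heading 135 -> 165
  REPEAT 2 [
    -- iteration 1/2 --
    FD 12.3: (-88.805,-25.459) -> (-100.686,-22.276) [heading=165, draw]
    RT 30: heading 165 -> 135
    FD 7.5: (-100.686,-22.276) -> (-105.99,-16.972) [heading=135, draw]
    -- iteration 2/2 --
    FD 12.3: (-105.99,-16.972) -> (-114.687,-8.275) [heading=135, draw]
    RT 30: heading 135 -> 105
    FD 7.5: (-114.687,-8.275) -> (-116.628,-1.031) [heading=105, draw]
  ]
]
Final: pos=(-116.628,-1.031), heading=105, 16 segment(s) drawn
Segments drawn: 16

Answer: 16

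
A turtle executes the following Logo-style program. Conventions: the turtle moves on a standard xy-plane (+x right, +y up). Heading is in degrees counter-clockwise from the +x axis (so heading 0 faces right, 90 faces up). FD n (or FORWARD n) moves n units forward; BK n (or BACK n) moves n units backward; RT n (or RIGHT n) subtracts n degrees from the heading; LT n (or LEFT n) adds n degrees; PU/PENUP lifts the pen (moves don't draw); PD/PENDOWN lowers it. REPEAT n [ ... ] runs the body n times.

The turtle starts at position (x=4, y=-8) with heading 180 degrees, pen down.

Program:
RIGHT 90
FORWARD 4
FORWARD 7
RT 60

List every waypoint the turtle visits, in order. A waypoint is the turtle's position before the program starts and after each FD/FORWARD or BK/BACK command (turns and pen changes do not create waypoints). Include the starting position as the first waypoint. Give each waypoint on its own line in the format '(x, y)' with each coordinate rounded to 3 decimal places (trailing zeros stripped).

Answer: (4, -8)
(4, -4)
(4, 3)

Derivation:
Executing turtle program step by step:
Start: pos=(4,-8), heading=180, pen down
RT 90: heading 180 -> 90
FD 4: (4,-8) -> (4,-4) [heading=90, draw]
FD 7: (4,-4) -> (4,3) [heading=90, draw]
RT 60: heading 90 -> 30
Final: pos=(4,3), heading=30, 2 segment(s) drawn
Waypoints (3 total):
(4, -8)
(4, -4)
(4, 3)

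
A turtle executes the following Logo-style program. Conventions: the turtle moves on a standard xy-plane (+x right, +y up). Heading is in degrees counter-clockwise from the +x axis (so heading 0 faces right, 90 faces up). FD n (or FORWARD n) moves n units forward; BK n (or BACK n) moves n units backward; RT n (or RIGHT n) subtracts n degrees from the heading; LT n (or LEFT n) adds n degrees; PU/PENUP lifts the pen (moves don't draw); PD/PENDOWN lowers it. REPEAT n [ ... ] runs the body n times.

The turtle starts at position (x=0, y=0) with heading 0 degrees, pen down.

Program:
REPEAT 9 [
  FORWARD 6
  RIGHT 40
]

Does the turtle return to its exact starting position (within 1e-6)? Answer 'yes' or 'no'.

Executing turtle program step by step:
Start: pos=(0,0), heading=0, pen down
REPEAT 9 [
  -- iteration 1/9 --
  FD 6: (0,0) -> (6,0) [heading=0, draw]
  RT 40: heading 0 -> 320
  -- iteration 2/9 --
  FD 6: (6,0) -> (10.596,-3.857) [heading=320, draw]
  RT 40: heading 320 -> 280
  -- iteration 3/9 --
  FD 6: (10.596,-3.857) -> (11.638,-9.766) [heading=280, draw]
  RT 40: heading 280 -> 240
  -- iteration 4/9 --
  FD 6: (11.638,-9.766) -> (8.638,-14.962) [heading=240, draw]
  RT 40: heading 240 -> 200
  -- iteration 5/9 --
  FD 6: (8.638,-14.962) -> (3,-17.014) [heading=200, draw]
  RT 40: heading 200 -> 160
  -- iteration 6/9 --
  FD 6: (3,-17.014) -> (-2.638,-14.962) [heading=160, draw]
  RT 40: heading 160 -> 120
  -- iteration 7/9 --
  FD 6: (-2.638,-14.962) -> (-5.638,-9.766) [heading=120, draw]
  RT 40: heading 120 -> 80
  -- iteration 8/9 --
  FD 6: (-5.638,-9.766) -> (-4.596,-3.857) [heading=80, draw]
  RT 40: heading 80 -> 40
  -- iteration 9/9 --
  FD 6: (-4.596,-3.857) -> (0,0) [heading=40, draw]
  RT 40: heading 40 -> 0
]
Final: pos=(0,0), heading=0, 9 segment(s) drawn

Start position: (0, 0)
Final position: (0, 0)
Distance = 0; < 1e-6 -> CLOSED

Answer: yes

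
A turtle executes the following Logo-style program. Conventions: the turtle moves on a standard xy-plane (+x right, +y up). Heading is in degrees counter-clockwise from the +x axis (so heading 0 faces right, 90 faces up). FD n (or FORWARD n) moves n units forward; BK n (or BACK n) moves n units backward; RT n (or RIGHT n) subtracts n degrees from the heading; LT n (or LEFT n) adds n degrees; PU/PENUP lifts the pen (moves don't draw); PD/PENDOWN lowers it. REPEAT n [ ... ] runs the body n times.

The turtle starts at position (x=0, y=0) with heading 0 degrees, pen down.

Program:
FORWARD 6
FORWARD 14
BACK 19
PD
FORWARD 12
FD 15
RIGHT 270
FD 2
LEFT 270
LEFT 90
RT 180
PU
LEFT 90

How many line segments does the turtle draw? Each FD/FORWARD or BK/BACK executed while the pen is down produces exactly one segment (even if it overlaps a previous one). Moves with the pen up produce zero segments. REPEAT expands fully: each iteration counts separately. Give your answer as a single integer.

Answer: 6

Derivation:
Executing turtle program step by step:
Start: pos=(0,0), heading=0, pen down
FD 6: (0,0) -> (6,0) [heading=0, draw]
FD 14: (6,0) -> (20,0) [heading=0, draw]
BK 19: (20,0) -> (1,0) [heading=0, draw]
PD: pen down
FD 12: (1,0) -> (13,0) [heading=0, draw]
FD 15: (13,0) -> (28,0) [heading=0, draw]
RT 270: heading 0 -> 90
FD 2: (28,0) -> (28,2) [heading=90, draw]
LT 270: heading 90 -> 0
LT 90: heading 0 -> 90
RT 180: heading 90 -> 270
PU: pen up
LT 90: heading 270 -> 0
Final: pos=(28,2), heading=0, 6 segment(s) drawn
Segments drawn: 6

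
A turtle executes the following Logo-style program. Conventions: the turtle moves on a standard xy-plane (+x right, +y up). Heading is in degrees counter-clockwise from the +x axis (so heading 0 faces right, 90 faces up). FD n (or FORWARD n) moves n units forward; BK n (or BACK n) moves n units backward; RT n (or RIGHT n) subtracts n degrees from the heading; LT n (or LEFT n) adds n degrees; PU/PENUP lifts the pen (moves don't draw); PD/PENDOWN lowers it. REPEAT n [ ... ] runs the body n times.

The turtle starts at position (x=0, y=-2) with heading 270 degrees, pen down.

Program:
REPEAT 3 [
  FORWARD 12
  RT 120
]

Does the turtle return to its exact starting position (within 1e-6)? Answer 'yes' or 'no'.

Executing turtle program step by step:
Start: pos=(0,-2), heading=270, pen down
REPEAT 3 [
  -- iteration 1/3 --
  FD 12: (0,-2) -> (0,-14) [heading=270, draw]
  RT 120: heading 270 -> 150
  -- iteration 2/3 --
  FD 12: (0,-14) -> (-10.392,-8) [heading=150, draw]
  RT 120: heading 150 -> 30
  -- iteration 3/3 --
  FD 12: (-10.392,-8) -> (0,-2) [heading=30, draw]
  RT 120: heading 30 -> 270
]
Final: pos=(0,-2), heading=270, 3 segment(s) drawn

Start position: (0, -2)
Final position: (0, -2)
Distance = 0; < 1e-6 -> CLOSED

Answer: yes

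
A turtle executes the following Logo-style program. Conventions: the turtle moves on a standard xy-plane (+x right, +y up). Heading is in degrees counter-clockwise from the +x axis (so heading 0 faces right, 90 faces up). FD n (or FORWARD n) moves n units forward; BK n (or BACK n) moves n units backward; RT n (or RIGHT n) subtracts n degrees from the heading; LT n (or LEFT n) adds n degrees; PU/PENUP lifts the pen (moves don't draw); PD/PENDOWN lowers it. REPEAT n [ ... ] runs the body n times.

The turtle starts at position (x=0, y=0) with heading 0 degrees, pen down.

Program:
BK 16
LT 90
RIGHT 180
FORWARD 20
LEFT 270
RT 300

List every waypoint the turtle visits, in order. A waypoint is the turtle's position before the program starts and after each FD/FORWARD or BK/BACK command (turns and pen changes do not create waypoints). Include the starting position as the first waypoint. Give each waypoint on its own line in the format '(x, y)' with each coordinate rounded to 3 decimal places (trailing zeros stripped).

Answer: (0, 0)
(-16, 0)
(-16, -20)

Derivation:
Executing turtle program step by step:
Start: pos=(0,0), heading=0, pen down
BK 16: (0,0) -> (-16,0) [heading=0, draw]
LT 90: heading 0 -> 90
RT 180: heading 90 -> 270
FD 20: (-16,0) -> (-16,-20) [heading=270, draw]
LT 270: heading 270 -> 180
RT 300: heading 180 -> 240
Final: pos=(-16,-20), heading=240, 2 segment(s) drawn
Waypoints (3 total):
(0, 0)
(-16, 0)
(-16, -20)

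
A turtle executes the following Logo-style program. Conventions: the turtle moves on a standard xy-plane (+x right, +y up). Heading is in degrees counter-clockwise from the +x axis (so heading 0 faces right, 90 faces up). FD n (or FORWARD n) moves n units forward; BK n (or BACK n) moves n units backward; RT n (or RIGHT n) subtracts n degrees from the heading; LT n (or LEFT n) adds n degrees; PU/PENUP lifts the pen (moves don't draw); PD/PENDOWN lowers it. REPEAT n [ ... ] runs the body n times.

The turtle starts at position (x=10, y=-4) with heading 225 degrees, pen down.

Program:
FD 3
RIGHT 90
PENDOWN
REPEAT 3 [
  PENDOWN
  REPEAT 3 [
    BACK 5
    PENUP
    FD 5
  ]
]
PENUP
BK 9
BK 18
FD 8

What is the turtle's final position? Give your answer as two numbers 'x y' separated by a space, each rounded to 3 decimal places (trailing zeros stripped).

Answer: 21.314 -19.556

Derivation:
Executing turtle program step by step:
Start: pos=(10,-4), heading=225, pen down
FD 3: (10,-4) -> (7.879,-6.121) [heading=225, draw]
RT 90: heading 225 -> 135
PD: pen down
REPEAT 3 [
  -- iteration 1/3 --
  PD: pen down
  REPEAT 3 [
    -- iteration 1/3 --
    BK 5: (7.879,-6.121) -> (11.414,-9.657) [heading=135, draw]
    PU: pen up
    FD 5: (11.414,-9.657) -> (7.879,-6.121) [heading=135, move]
    -- iteration 2/3 --
    BK 5: (7.879,-6.121) -> (11.414,-9.657) [heading=135, move]
    PU: pen up
    FD 5: (11.414,-9.657) -> (7.879,-6.121) [heading=135, move]
    -- iteration 3/3 --
    BK 5: (7.879,-6.121) -> (11.414,-9.657) [heading=135, move]
    PU: pen up
    FD 5: (11.414,-9.657) -> (7.879,-6.121) [heading=135, move]
  ]
  -- iteration 2/3 --
  PD: pen down
  REPEAT 3 [
    -- iteration 1/3 --
    BK 5: (7.879,-6.121) -> (11.414,-9.657) [heading=135, draw]
    PU: pen up
    FD 5: (11.414,-9.657) -> (7.879,-6.121) [heading=135, move]
    -- iteration 2/3 --
    BK 5: (7.879,-6.121) -> (11.414,-9.657) [heading=135, move]
    PU: pen up
    FD 5: (11.414,-9.657) -> (7.879,-6.121) [heading=135, move]
    -- iteration 3/3 --
    BK 5: (7.879,-6.121) -> (11.414,-9.657) [heading=135, move]
    PU: pen up
    FD 5: (11.414,-9.657) -> (7.879,-6.121) [heading=135, move]
  ]
  -- iteration 3/3 --
  PD: pen down
  REPEAT 3 [
    -- iteration 1/3 --
    BK 5: (7.879,-6.121) -> (11.414,-9.657) [heading=135, draw]
    PU: pen up
    FD 5: (11.414,-9.657) -> (7.879,-6.121) [heading=135, move]
    -- iteration 2/3 --
    BK 5: (7.879,-6.121) -> (11.414,-9.657) [heading=135, move]
    PU: pen up
    FD 5: (11.414,-9.657) -> (7.879,-6.121) [heading=135, move]
    -- iteration 3/3 --
    BK 5: (7.879,-6.121) -> (11.414,-9.657) [heading=135, move]
    PU: pen up
    FD 5: (11.414,-9.657) -> (7.879,-6.121) [heading=135, move]
  ]
]
PU: pen up
BK 9: (7.879,-6.121) -> (14.243,-12.485) [heading=135, move]
BK 18: (14.243,-12.485) -> (26.971,-25.213) [heading=135, move]
FD 8: (26.971,-25.213) -> (21.314,-19.556) [heading=135, move]
Final: pos=(21.314,-19.556), heading=135, 4 segment(s) drawn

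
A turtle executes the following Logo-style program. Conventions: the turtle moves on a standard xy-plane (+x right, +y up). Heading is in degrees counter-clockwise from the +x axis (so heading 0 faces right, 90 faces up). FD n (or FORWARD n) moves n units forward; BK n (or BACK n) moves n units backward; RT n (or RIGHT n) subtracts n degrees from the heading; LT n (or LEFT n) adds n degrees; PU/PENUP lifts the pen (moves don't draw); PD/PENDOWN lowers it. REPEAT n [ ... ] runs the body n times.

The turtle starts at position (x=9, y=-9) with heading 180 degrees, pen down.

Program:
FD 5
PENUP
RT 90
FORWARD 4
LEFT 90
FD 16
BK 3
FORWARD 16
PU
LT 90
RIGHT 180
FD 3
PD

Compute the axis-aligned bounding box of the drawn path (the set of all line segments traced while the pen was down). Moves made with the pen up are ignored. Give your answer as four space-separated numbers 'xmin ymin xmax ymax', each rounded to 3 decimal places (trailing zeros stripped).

Answer: 4 -9 9 -9

Derivation:
Executing turtle program step by step:
Start: pos=(9,-9), heading=180, pen down
FD 5: (9,-9) -> (4,-9) [heading=180, draw]
PU: pen up
RT 90: heading 180 -> 90
FD 4: (4,-9) -> (4,-5) [heading=90, move]
LT 90: heading 90 -> 180
FD 16: (4,-5) -> (-12,-5) [heading=180, move]
BK 3: (-12,-5) -> (-9,-5) [heading=180, move]
FD 16: (-9,-5) -> (-25,-5) [heading=180, move]
PU: pen up
LT 90: heading 180 -> 270
RT 180: heading 270 -> 90
FD 3: (-25,-5) -> (-25,-2) [heading=90, move]
PD: pen down
Final: pos=(-25,-2), heading=90, 1 segment(s) drawn

Segment endpoints: x in {4, 9}, y in {-9}
xmin=4, ymin=-9, xmax=9, ymax=-9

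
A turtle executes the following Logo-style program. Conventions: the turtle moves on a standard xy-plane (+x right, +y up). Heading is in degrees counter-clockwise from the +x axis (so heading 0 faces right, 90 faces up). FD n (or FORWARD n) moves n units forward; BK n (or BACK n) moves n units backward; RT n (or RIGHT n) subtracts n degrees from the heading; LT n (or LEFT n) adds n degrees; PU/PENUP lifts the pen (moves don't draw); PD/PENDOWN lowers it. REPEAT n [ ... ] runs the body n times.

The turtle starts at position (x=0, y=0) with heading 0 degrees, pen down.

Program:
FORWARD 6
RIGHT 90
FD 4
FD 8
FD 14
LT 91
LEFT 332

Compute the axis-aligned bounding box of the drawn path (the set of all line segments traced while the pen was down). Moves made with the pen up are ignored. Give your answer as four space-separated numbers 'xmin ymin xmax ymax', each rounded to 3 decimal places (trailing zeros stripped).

Answer: 0 -26 6 0

Derivation:
Executing turtle program step by step:
Start: pos=(0,0), heading=0, pen down
FD 6: (0,0) -> (6,0) [heading=0, draw]
RT 90: heading 0 -> 270
FD 4: (6,0) -> (6,-4) [heading=270, draw]
FD 8: (6,-4) -> (6,-12) [heading=270, draw]
FD 14: (6,-12) -> (6,-26) [heading=270, draw]
LT 91: heading 270 -> 1
LT 332: heading 1 -> 333
Final: pos=(6,-26), heading=333, 4 segment(s) drawn

Segment endpoints: x in {0, 6, 6, 6}, y in {-26, -12, -4, 0}
xmin=0, ymin=-26, xmax=6, ymax=0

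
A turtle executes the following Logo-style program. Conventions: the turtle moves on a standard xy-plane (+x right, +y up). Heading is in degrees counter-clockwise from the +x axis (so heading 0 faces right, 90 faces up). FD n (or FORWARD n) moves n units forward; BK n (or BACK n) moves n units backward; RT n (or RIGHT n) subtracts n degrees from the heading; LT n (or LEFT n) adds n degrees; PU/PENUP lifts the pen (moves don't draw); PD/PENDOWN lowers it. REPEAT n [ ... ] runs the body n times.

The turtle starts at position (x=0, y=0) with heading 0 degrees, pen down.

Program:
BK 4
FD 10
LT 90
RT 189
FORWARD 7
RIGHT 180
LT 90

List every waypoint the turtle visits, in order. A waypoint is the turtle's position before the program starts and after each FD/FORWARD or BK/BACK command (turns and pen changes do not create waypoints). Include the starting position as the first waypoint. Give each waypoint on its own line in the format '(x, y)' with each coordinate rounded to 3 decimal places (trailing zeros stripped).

Answer: (0, 0)
(-4, 0)
(6, 0)
(4.905, -6.914)

Derivation:
Executing turtle program step by step:
Start: pos=(0,0), heading=0, pen down
BK 4: (0,0) -> (-4,0) [heading=0, draw]
FD 10: (-4,0) -> (6,0) [heading=0, draw]
LT 90: heading 0 -> 90
RT 189: heading 90 -> 261
FD 7: (6,0) -> (4.905,-6.914) [heading=261, draw]
RT 180: heading 261 -> 81
LT 90: heading 81 -> 171
Final: pos=(4.905,-6.914), heading=171, 3 segment(s) drawn
Waypoints (4 total):
(0, 0)
(-4, 0)
(6, 0)
(4.905, -6.914)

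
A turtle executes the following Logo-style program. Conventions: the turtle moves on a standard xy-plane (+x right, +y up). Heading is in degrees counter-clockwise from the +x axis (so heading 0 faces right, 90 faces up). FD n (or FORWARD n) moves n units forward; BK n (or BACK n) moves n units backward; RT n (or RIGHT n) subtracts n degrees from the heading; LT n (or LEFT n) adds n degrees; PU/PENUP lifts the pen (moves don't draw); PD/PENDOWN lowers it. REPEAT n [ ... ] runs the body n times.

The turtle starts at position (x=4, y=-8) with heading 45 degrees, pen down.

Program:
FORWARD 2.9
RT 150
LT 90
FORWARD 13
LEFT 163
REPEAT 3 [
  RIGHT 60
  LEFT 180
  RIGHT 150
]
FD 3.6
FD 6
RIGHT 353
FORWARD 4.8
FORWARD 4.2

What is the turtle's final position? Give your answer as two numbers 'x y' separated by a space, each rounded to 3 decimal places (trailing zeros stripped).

Answer: 27.498 6.984

Derivation:
Executing turtle program step by step:
Start: pos=(4,-8), heading=45, pen down
FD 2.9: (4,-8) -> (6.051,-5.949) [heading=45, draw]
RT 150: heading 45 -> 255
LT 90: heading 255 -> 345
FD 13: (6.051,-5.949) -> (18.608,-9.314) [heading=345, draw]
LT 163: heading 345 -> 148
REPEAT 3 [
  -- iteration 1/3 --
  RT 60: heading 148 -> 88
  LT 180: heading 88 -> 268
  RT 150: heading 268 -> 118
  -- iteration 2/3 --
  RT 60: heading 118 -> 58
  LT 180: heading 58 -> 238
  RT 150: heading 238 -> 88
  -- iteration 3/3 --
  RT 60: heading 88 -> 28
  LT 180: heading 28 -> 208
  RT 150: heading 208 -> 58
]
FD 3.6: (18.608,-9.314) -> (20.515,-6.261) [heading=58, draw]
FD 6: (20.515,-6.261) -> (23.695,-1.173) [heading=58, draw]
RT 353: heading 58 -> 65
FD 4.8: (23.695,-1.173) -> (25.723,3.178) [heading=65, draw]
FD 4.2: (25.723,3.178) -> (27.498,6.984) [heading=65, draw]
Final: pos=(27.498,6.984), heading=65, 6 segment(s) drawn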